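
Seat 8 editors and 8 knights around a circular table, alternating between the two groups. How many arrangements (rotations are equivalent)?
Fix one of the editors: (8-1)! ways for the remaining editors, × 8! ways for the knights = 5040 × 40320 = 203212800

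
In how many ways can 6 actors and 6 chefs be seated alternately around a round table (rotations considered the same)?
Fix one of the actors: (6-1)! ways for the remaining actors, × 6! ways for the chefs = 120 × 720 = 86400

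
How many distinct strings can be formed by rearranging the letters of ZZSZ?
4! / (1! × 3!) = 4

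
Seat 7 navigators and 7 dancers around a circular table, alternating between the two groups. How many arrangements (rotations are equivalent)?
Fix one of the navigators: (7-1)! ways for the remaining navigators, × 7! ways for the dancers = 720 × 5040 = 3628800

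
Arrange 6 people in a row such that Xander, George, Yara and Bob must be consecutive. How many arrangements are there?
Treat the 4 as one block: (6-4+1)! × 4! = 6 × 24 = 144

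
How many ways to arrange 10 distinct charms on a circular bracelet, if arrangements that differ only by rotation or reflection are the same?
(10-1)!/2 = 362880/2 = 181440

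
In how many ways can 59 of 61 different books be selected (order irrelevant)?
C(61,59) = 61!/(59!×2!) = 1830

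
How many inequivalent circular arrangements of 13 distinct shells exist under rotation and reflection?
(13-1)!/2 = 479001600/2 = 239500800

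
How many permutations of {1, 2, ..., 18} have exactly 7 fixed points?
Choose the 7 fixed points C(18,7) = 31824, derange the rest: !11 = Σ_{j=0}^{11} (-1)^j·11!/j! = 39916800 - 39916800 + 19958400 - 6652800 + 1663200 - 332640 + 55440 - 7920 + 990 - 110 + 11 - 1 = 14684570. Product = 31824 × 14684570 = 467321755680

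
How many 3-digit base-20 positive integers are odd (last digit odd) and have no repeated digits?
Last∈{1,3,5,7,9,11,13,15,17,19}. Last=0: 0. Last nonzero: 10×18×P(18,1) = 3240. Total = 3240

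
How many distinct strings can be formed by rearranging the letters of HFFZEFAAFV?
10! / (1! × 1! × 1! × 1! × 2! × 4!) = 75600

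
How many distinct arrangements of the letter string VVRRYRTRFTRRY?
13! / (2! × 2! × 2! × 6! × 1!) = 1081080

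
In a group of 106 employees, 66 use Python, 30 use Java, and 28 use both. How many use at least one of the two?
|A∪B| = |A| + |B| - |A∩B| = 66 + 30 - 28 = 68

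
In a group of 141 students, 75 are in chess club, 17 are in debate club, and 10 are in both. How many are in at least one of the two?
|A∪B| = |A| + |B| - |A∩B| = 75 + 17 - 10 = 82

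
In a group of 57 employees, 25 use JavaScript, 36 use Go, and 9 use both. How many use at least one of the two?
|A∪B| = |A| + |B| - |A∩B| = 25 + 36 - 9 = 52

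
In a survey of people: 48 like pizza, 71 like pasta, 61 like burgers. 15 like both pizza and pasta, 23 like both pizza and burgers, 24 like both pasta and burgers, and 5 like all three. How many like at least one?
|A∪B∪C| = 48+71+61-15-23-24+5 = 123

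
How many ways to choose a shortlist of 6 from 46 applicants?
C(46,6) = 46!/(6!×40!) = 9366819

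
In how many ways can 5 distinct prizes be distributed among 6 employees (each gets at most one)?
P(6,5) = 6!/(6-5)! = 720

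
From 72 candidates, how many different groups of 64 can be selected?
C(72,64) = 72!/(64!×8!) = 11969016345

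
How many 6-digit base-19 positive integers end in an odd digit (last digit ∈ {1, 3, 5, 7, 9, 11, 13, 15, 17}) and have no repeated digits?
Last∈{1,3,5,7,9,11,13,15,17}. Last=0: 0. Last nonzero: 9×17×P(17,4) = 8739360. Total = 8739360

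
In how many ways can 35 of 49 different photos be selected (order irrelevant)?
C(49,35) = 49!/(35!×14!) = 675248872536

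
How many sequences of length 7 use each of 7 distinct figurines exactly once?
7! = 5040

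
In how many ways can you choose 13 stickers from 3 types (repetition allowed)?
C(13+3-1, 3-1) = C(15, 2) = 105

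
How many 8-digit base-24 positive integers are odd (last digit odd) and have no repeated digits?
Last∈{1,3,5,7,9,11,13,15,17,19,21,23}. Last=0: 0. Last nonzero: 12×22×P(22,6) = 14182439040. Total = 14182439040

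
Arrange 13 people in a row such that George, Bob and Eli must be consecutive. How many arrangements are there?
Treat the 3 as one block: (13-3+1)! × 3! = 39916800 × 6 = 239500800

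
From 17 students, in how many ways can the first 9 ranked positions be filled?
P(17,9) = 17!/(17-9)! = 8821612800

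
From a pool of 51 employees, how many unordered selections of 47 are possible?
C(51,47) = 51!/(47!×4!) = 249900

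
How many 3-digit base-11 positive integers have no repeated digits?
First digit: 10 choices (nonzero). Then descending: 10 × 10 × 9 = 900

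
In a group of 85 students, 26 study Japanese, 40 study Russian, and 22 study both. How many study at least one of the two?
|A∪B| = |A| + |B| - |A∩B| = 26 + 40 - 22 = 44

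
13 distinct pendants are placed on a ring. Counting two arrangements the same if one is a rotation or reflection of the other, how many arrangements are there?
(13-1)!/2 = 479001600/2 = 239500800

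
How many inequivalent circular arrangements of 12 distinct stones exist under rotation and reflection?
(12-1)!/2 = 39916800/2 = 19958400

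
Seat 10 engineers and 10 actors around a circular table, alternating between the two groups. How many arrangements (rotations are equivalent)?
Fix one of the engineers: (10-1)! ways for the remaining engineers, × 10! ways for the actors = 362880 × 3628800 = 1316818944000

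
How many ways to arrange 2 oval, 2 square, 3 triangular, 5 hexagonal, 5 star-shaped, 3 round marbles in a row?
20! / (2! × 2! × 3! × 5! × 5! × 3!) = 1173274502400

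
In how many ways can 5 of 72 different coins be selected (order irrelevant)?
C(72,5) = 72!/(5!×67!) = 13991544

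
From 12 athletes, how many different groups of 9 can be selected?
C(12,9) = 12!/(9!×3!) = 220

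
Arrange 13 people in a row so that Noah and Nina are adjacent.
Treat as block: (13-1)! × 2! = 479001600 × 2 = 958003200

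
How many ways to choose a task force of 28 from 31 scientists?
C(31,28) = 31!/(28!×3!) = 4495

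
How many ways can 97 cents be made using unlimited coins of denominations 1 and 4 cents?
Coefficient of x^97 in 1/(1-x^1) · 1/(1-x^4). Use j coins of 4 for j = 0..⌊97/4⌋ = 24, the rest in 1s: 24 + 1 = 25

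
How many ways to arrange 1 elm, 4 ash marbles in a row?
5! / (1! × 4!) = 5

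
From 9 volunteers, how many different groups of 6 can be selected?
C(9,6) = 9!/(6!×3!) = 84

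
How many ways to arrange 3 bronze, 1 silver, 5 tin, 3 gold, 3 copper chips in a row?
15! / (3! × 1! × 5! × 3! × 3!) = 50450400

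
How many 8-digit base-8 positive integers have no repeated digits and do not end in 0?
Last digit: 7 nonzero choices. First digit: 6 (nonzero, ≠last). Middle 6: P(6,6) = 720. Total = 30240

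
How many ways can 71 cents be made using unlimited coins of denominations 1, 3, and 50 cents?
Coefficient of x^71 in 1/(1-x^1) · 1/(1-x^3) · 1/(1-x^50). Case on j = number of 50-cent coins (j = 0..1); remainder r = 71 - 50j is made from {1,3} in ⌊r/3⌋+1 ways. r = 71, 21 → 24 + 8 = 32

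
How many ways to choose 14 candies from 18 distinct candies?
C(18,14) = 18!/(14!×4!) = 3060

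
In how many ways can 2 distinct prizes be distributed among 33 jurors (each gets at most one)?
P(33,2) = 33!/(33-2)! = 1056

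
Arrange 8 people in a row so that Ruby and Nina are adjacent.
Treat as block: (8-1)! × 2! = 5040 × 2 = 10080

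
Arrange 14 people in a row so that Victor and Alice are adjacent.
Treat as block: (14-1)! × 2! = 6227020800 × 2 = 12454041600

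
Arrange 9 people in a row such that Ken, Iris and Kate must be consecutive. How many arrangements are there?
Treat the 3 as one block: (9-3+1)! × 3! = 5040 × 6 = 30240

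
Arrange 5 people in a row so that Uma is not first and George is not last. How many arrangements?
By inclusion-exclusion: 5! - 2×(5-1)! + (5-2)! = 120 - 48 + 6 = 78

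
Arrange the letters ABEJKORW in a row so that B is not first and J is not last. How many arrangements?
By inclusion-exclusion: 8! - 2×(8-1)! + (8-2)! = 40320 - 10080 + 720 = 30960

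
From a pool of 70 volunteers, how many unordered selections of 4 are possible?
C(70,4) = 70!/(4!×66!) = 916895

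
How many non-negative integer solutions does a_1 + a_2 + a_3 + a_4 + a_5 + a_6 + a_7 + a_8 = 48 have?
C(48+8-1, 8-1) = C(55, 7) = 202927725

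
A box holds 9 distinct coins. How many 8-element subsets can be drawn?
C(9,8) = 9!/(8!×1!) = 9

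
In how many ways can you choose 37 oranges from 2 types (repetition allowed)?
C(37+2-1, 2-1) = C(38, 1) = 38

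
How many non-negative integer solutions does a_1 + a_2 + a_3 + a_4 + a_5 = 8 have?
C(8+5-1, 5-1) = C(12, 4) = 495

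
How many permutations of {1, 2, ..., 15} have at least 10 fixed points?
Exactly j fixed points: C(15,j)·!(15-j); sum over j ≥ 10 (derangement numbers via !m = (m-1)·(!(m-1) + !(m-2)): !0..!5 = 1, 0, 1, 2, 9, 44). Σ_{j=10}^{15} C(15,j)·!(15-j) = C(15,10)·!5 + C(15,11)·!4 + C(15,12)·!3 + C(15,13)·!2 + C(15,14)·!1 + C(15,15)·!0 = 3003·44 + 1365·9 + 455·2 + 105·1 + 15·0 + 1·1 = 145433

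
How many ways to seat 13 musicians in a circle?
Circular: fix one position, arrange the rest. (13-1)! = 479001600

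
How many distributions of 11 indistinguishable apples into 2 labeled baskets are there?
C(11+2-1, 2-1) = C(12, 1) = 12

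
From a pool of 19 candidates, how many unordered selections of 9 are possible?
C(19,9) = 19!/(9!×10!) = 92378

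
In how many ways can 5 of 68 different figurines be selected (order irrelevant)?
C(68,5) = 68!/(5!×63!) = 10424128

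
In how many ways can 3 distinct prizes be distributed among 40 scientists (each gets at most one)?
P(40,3) = 40!/(40-3)! = 59280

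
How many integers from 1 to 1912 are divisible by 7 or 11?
⌊1912/7⌋ + ⌊1912/11⌋ - ⌊1912/77⌋ = 273 + 173 - 24 = 422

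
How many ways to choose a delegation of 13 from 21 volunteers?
C(21,13) = 21!/(13!×8!) = 203490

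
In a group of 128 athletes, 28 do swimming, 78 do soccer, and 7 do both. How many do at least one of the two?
|A∪B| = |A| + |B| - |A∩B| = 28 + 78 - 7 = 99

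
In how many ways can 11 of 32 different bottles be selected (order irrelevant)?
C(32,11) = 32!/(11!×21!) = 129024480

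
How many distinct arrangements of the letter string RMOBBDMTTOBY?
12! / (1! × 1! × 3! × 1! × 2! × 2! × 2!) = 9979200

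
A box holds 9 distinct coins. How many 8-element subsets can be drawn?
C(9,8) = 9!/(8!×1!) = 9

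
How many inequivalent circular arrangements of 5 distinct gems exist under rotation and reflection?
(5-1)!/2 = 24/2 = 12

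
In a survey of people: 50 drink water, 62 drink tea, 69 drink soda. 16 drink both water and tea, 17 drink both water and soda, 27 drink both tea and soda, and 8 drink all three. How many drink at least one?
|A∪B∪C| = 50+62+69-16-17-27+8 = 129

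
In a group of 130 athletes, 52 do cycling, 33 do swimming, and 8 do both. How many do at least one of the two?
|A∪B| = |A| + |B| - |A∩B| = 52 + 33 - 8 = 77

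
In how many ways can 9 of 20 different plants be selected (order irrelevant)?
C(20,9) = 20!/(9!×11!) = 167960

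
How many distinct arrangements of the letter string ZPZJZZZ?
7! / (5! × 1! × 1!) = 42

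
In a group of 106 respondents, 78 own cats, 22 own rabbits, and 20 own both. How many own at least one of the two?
|A∪B| = |A| + |B| - |A∩B| = 78 + 22 - 20 = 80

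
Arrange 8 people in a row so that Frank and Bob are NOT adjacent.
Total - adjacent = 8! - (8-1)!×2 = 40320 - 10080 = 30240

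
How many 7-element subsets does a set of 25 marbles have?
C(25,7) = 25!/(7!×18!) = 480700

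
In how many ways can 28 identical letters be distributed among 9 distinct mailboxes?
C(28+9-1, 9-1) = C(36, 8) = 30260340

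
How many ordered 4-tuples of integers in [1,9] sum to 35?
Coefficient of x^35 in (x + x² + ... + x^9)^4. By inclusion-exclusion on dice exceeding 9: Σ_j (-1)^j C(4,j)·C(35-1-9j, 3) = C(4,0)·C(34,3) - C(4,1)·C(25,3) + C(4,2)·C(16,3) - C(4,3)·C(7,3) = 1·5984 - 4·2300 + 6·560 - 4·35 = 4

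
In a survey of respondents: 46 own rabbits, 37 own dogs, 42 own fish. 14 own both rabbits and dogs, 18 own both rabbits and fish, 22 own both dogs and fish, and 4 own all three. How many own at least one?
|A∪B∪C| = 46+37+42-14-18-22+4 = 75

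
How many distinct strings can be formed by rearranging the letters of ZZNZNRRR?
8! / (3! × 3! × 2!) = 560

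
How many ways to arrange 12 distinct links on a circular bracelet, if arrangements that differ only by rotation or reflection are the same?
(12-1)!/2 = 39916800/2 = 19958400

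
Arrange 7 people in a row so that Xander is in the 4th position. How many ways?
Fix one position: (7-1)! = 720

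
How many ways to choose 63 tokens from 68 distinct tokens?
C(68,63) = 68!/(63!×5!) = 10424128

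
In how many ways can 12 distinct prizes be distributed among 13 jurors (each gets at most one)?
P(13,12) = 13!/(13-12)! = 6227020800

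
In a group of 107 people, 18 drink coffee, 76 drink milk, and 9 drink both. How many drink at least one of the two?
|A∪B| = |A| + |B| - |A∩B| = 18 + 76 - 9 = 85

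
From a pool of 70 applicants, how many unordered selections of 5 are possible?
C(70,5) = 70!/(5!×65!) = 12103014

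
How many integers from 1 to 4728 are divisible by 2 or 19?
⌊4728/2⌋ + ⌊4728/19⌋ - ⌊4728/38⌋ = 2364 + 248 - 124 = 2488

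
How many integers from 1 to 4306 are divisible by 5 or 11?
⌊4306/5⌋ + ⌊4306/11⌋ - ⌊4306/55⌋ = 861 + 391 - 78 = 1174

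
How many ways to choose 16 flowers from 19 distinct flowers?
C(19,16) = 19!/(16!×3!) = 969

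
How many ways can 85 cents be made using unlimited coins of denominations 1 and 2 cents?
Coefficient of x^85 in 1/(1-x^1) · 1/(1-x^2). Use j coins of 2 for j = 0..⌊85/2⌋ = 42, the rest in 1s: 42 + 1 = 43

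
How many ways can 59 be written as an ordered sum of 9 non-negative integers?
C(59+9-1, 9-1) = C(67, 8) = 6522361560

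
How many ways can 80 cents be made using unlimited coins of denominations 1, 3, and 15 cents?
Coefficient of x^80 in 1/(1-x^1) · 1/(1-x^3) · 1/(1-x^15). Case on j = number of 15-cent coins (j = 0..5); remainder r = 80 - 15j is made from {1,3} in ⌊r/3⌋+1 ways. r = 80, 65, 50, 35, 20, 5 → 27 + 22 + 17 + 12 + 7 + 2 = 87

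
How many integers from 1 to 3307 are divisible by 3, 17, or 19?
⌊3307/3⌋+⌊3307/17⌋+⌊3307/19⌋ - ⌊3307/51⌋-⌊3307/57⌋-⌊3307/323⌋ + ⌊3307/969⌋ = 1102+194+174 - 64-58-10 + 3 = 1341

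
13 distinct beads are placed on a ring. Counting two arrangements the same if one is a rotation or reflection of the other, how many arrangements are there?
(13-1)!/2 = 479001600/2 = 239500800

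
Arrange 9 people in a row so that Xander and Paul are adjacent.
Treat as block: (9-1)! × 2! = 40320 × 2 = 80640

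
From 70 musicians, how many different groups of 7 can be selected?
C(70,7) = 70!/(7!×63!) = 1198774720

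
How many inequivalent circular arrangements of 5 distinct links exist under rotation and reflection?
(5-1)!/2 = 24/2 = 12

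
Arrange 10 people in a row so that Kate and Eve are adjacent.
Treat as block: (10-1)! × 2! = 362880 × 2 = 725760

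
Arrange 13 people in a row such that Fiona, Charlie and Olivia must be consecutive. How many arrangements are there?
Treat the 3 as one block: (13-3+1)! × 3! = 39916800 × 6 = 239500800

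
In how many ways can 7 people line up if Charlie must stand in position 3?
Fix one position: (7-1)! = 720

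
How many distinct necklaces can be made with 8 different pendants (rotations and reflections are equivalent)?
(8-1)!/2 = 5040/2 = 2520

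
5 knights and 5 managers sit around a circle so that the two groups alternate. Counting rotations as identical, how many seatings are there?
Fix one of the knights: (5-1)! ways for the remaining knights, × 5! ways for the managers = 24 × 120 = 2880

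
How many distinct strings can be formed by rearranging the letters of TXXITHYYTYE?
11! / (3! × 1! × 3! × 1! × 2! × 1!) = 554400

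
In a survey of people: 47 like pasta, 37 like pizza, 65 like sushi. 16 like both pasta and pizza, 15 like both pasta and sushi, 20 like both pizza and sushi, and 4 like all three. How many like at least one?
|A∪B∪C| = 47+37+65-16-15-20+4 = 102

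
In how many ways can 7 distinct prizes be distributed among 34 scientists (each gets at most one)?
P(34,7) = 34!/(34-7)! = 27113264640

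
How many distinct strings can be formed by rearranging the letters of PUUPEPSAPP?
10! / (5! × 1! × 1! × 2! × 1!) = 15120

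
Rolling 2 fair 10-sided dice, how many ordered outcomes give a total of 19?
Coefficient of x^19 in (x + x² + ... + x^10)^2. By inclusion-exclusion on dice exceeding 10: Σ_j (-1)^j C(2,j)·C(19-1-10j, 1) = C(2,0)·C(18,1) - C(2,1)·C(8,1) = 1·18 - 2·8 = 2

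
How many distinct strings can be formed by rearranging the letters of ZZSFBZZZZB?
10! / (2! × 1! × 1! × 6!) = 2520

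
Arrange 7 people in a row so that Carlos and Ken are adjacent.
Treat as block: (7-1)! × 2! = 720 × 2 = 1440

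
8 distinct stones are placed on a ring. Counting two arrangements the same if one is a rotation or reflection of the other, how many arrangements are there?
(8-1)!/2 = 5040/2 = 2520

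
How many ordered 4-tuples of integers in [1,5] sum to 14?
Coefficient of x^14 in (x + x² + ... + x^5)^4. By inclusion-exclusion on dice exceeding 5: Σ_j (-1)^j C(4,j)·C(14-1-5j, 3) = C(4,0)·C(13,3) - C(4,1)·C(8,3) + C(4,2)·C(3,3) = 1·286 - 4·56 + 6·1 = 68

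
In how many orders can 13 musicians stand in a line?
13! = 6227020800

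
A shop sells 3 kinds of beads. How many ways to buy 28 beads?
C(28+3-1, 3-1) = C(30, 2) = 435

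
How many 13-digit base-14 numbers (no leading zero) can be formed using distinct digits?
First digit: 13 choices (nonzero). Then descending: 13 × 13 × 12 × 11 × 10 × 9 × 8 × 7 × 6 × 5 × 4 × 3 × 2 = 80951270400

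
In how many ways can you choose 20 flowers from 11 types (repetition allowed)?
C(20+11-1, 11-1) = C(30, 10) = 30045015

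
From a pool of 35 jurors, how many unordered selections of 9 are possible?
C(35,9) = 35!/(9!×26!) = 70607460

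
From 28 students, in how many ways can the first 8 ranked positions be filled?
P(28,8) = 28!/(28-8)! = 125318793600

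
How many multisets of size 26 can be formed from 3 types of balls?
C(26+3-1, 3-1) = C(28, 2) = 378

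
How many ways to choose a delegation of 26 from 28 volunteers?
C(28,26) = 28!/(26!×2!) = 378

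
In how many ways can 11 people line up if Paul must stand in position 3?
Fix one position: (11-1)! = 3628800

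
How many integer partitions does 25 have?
Pentagonal recurrence p(n) = p(n-1) + p(n-2) - p(n-5) - p(n-7) + p(n-12) + p(n-15) - ... gives p(0..24) = 1, 1, 2, 3, 5, 7, 11, 15, 22, 30, 42, 56, 77, 101, 135, 176, 231, 297, 385, 490, 627, 792, 1002, 1255, 1575. p(25) = p(24) + p(23) - p(20) - p(18) + p(13) + p(10) - p(3) = 1575 + 1255 - 627 - 385 + 101 + 42 - 3 = 1958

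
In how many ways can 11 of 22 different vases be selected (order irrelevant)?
C(22,11) = 22!/(11!×11!) = 705432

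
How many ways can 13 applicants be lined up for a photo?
13! = 6227020800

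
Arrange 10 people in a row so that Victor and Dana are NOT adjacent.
Total - adjacent = 10! - (10-1)!×2 = 3628800 - 725760 = 2903040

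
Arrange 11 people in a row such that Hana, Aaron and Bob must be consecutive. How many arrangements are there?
Treat the 3 as one block: (11-3+1)! × 3! = 362880 × 6 = 2177280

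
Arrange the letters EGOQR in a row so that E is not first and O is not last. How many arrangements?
By inclusion-exclusion: 5! - 2×(5-1)! + (5-2)! = 120 - 48 + 6 = 78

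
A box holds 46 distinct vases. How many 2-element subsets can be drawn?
C(46,2) = 46!/(2!×44!) = 1035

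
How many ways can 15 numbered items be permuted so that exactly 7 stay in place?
Choose the 7 fixed points C(15,7) = 6435, derange the rest: !8 = Σ_{j=0}^{8} (-1)^j·8!/j! = 40320 - 40320 + 20160 - 6720 + 1680 - 336 + 56 - 8 + 1 = 14833. Product = 6435 × 14833 = 95450355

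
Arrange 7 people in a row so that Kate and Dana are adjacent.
Treat as block: (7-1)! × 2! = 720 × 2 = 1440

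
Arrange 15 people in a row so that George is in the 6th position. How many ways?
Fix one position: (15-1)! = 87178291200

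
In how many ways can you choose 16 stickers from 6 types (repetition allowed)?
C(16+6-1, 6-1) = C(21, 5) = 20349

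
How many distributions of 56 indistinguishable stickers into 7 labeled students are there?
C(56+7-1, 7-1) = C(62, 6) = 61474519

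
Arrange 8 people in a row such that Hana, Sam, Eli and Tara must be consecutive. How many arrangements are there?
Treat the 4 as one block: (8-4+1)! × 4! = 120 × 24 = 2880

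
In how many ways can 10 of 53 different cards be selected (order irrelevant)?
C(53,10) = 53!/(10!×43!) = 19499099620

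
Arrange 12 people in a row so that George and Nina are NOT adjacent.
Total - adjacent = 12! - (12-1)!×2 = 479001600 - 79833600 = 399168000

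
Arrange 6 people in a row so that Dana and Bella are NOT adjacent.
Total - adjacent = 6! - (6-1)!×2 = 720 - 240 = 480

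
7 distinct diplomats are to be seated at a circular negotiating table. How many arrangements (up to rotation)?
Circular: fix one position, arrange the rest. (7-1)! = 720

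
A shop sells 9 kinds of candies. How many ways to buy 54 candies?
C(54+9-1, 9-1) = C(62, 8) = 3381098545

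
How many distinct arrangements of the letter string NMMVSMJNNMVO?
12! / (3! × 4! × 2! × 1! × 1! × 1!) = 1663200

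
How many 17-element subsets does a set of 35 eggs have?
C(35,17) = 35!/(17!×18!) = 4537567650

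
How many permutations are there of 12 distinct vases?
12! = 479001600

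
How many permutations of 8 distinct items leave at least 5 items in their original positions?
Exactly j fixed points: C(8,j)·!(8-j); sum over j ≥ 5 (derangement numbers via !m = (m-1)·(!(m-1) + !(m-2)): !0..!3 = 1, 0, 1, 2). Σ_{j=5}^{8} C(8,j)·!(8-j) = C(8,5)·!3 + C(8,6)·!2 + C(8,7)·!1 + C(8,8)·!0 = 56·2 + 28·1 + 8·0 + 1·1 = 141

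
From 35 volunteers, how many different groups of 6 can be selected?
C(35,6) = 35!/(6!×29!) = 1623160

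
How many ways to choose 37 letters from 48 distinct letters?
C(48,37) = 48!/(37!×11!) = 22595200368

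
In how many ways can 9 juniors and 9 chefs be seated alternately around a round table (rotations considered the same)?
Fix one of the juniors: (9-1)! ways for the remaining juniors, × 9! ways for the chefs = 40320 × 362880 = 14631321600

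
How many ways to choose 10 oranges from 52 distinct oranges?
C(52,10) = 52!/(10!×42!) = 15820024220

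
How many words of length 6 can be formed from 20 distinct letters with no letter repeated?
P(20,6) = 20!/(20-6)! = 27907200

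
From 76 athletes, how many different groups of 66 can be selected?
C(76,66) = 76!/(66!×10!) = 954526728530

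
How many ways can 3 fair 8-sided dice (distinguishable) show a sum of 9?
Coefficient of x^9 in (x + x² + ... + x^8)^3. By inclusion-exclusion on dice exceeding 8: Σ_j (-1)^j C(3,j)·C(9-1-8j, 2) = C(3,0)·C(8,2) = 1·28 = 28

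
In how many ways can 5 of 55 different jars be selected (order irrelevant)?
C(55,5) = 55!/(5!×50!) = 3478761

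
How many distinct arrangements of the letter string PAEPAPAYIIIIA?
13! / (4! × 3! × 1! × 4! × 1!) = 1801800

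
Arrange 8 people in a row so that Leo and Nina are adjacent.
Treat as block: (8-1)! × 2! = 5040 × 2 = 10080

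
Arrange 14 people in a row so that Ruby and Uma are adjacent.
Treat as block: (14-1)! × 2! = 6227020800 × 2 = 12454041600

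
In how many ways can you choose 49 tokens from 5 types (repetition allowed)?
C(49+5-1, 5-1) = C(53, 4) = 292825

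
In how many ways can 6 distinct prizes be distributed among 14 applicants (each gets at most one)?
P(14,6) = 14!/(14-6)! = 2162160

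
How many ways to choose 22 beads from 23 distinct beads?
C(23,22) = 23!/(22!×1!) = 23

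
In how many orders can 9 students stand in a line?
9! = 362880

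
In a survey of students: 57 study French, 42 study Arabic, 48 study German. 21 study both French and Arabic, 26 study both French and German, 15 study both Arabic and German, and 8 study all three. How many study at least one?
|A∪B∪C| = 57+42+48-21-26-15+8 = 93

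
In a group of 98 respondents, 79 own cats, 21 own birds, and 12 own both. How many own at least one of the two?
|A∪B| = |A| + |B| - |A∩B| = 79 + 21 - 12 = 88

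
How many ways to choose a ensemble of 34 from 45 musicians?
C(45,34) = 45!/(34!×11!) = 10150595910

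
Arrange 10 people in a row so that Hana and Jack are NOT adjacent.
Total - adjacent = 10! - (10-1)!×2 = 3628800 - 725760 = 2903040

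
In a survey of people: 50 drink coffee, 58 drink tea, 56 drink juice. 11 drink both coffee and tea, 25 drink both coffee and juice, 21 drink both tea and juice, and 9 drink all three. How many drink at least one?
|A∪B∪C| = 50+58+56-11-25-21+9 = 116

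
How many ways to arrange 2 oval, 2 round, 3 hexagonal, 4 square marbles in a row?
11! / (2! × 2! × 3! × 4!) = 69300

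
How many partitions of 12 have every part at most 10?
Let r_j(i) = number of partitions of i into parts ≤ j, for i = 0..12. r_1(i) = 1 for all i; r_j(i) = r_{j-1}(i) + r_j(i-j). Rows j = 2..10: ≤2: 1 1 2 2 3 3 4 4 5 5 6 6 7; ≤3: 1 1 2 3 4 5 7 8 10 12 14 16 19; ≤4: 1 1 2 3 5 6 9 11 15 18 23 27 34; ≤5: 1 1 2 3 5 7 10 13 18 23 30 37 47; ≤6: 1 1 2 3 5 7 11 14 20 26 35 44 58; ≤7: 1 1 2 3 5 7 11 15 21 28 38 49 65; ≤8: 1 1 2 3 5 7 11 15 22 29 40 52 70; ≤9: 1 1 2 3 5 7 11 15 22 30 41 54 73; ≤10: 1 1 2 3 5 7 11 15 22 30 42 55 75. r_10(12) = 75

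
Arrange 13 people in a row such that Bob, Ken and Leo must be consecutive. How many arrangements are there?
Treat the 3 as one block: (13-3+1)! × 3! = 39916800 × 6 = 239500800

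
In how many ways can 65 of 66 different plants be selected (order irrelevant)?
C(66,65) = 66!/(65!×1!) = 66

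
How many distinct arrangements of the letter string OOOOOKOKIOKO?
12! / (8! × 3! × 1!) = 1980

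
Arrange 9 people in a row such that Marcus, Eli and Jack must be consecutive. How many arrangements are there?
Treat the 3 as one block: (9-3+1)! × 3! = 5040 × 6 = 30240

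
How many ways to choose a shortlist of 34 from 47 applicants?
C(47,34) = 47!/(34!×13!) = 140676848445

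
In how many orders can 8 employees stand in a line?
8! = 40320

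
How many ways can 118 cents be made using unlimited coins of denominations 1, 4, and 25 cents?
Coefficient of x^118 in 1/(1-x^1) · 1/(1-x^4) · 1/(1-x^25). Case on j = number of 25-cent coins (j = 0..4); remainder r = 118 - 25j is made from {1,4} in ⌊r/4⌋+1 ways. r = 118, 93, 68, 43, 18 → 30 + 24 + 18 + 11 + 5 = 88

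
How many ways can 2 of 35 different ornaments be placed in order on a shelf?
P(35,2) = 35!/(35-2)! = 1190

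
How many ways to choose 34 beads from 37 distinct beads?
C(37,34) = 37!/(34!×3!) = 7770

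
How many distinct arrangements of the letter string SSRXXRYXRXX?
11! / (1! × 3! × 2! × 5!) = 27720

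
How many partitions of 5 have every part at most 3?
Let r_j(i) = number of partitions of i into parts ≤ j, for i = 0..5. r_1(i) = 1 for all i; r_j(i) = r_{j-1}(i) + r_j(i-j). Rows j = 2..3: ≤2: 1 1 2 2 3 3; ≤3: 1 1 2 3 4 5. r_3(5) = 5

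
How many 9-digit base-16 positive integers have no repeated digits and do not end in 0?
Last digit: 15 nonzero choices. First digit: 14 (nonzero, ≠last). Middle 7: P(14,7) = 17297280. Total = 3632428800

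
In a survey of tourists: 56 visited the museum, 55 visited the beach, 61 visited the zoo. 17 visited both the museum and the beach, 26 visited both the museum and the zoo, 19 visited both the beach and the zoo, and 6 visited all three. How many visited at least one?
|A∪B∪C| = 56+55+61-17-26-19+6 = 116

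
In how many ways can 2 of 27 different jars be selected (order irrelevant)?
C(27,2) = 27!/(2!×25!) = 351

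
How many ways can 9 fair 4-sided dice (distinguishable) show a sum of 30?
Coefficient of x^30 in (x + x² + ... + x^4)^9. By inclusion-exclusion on dice exceeding 4: Σ_j (-1)^j C(9,j)·C(30-1-4j, 8) = C(9,0)·C(29,8) - C(9,1)·C(25,8) + C(9,2)·C(21,8) - C(9,3)·C(17,8) + C(9,4)·C(13,8) - C(9,5)·C(9,8) = 1·4292145 - 9·1081575 + 36·203490 - 84·24310 + 126·1287 - 126·9 = 2598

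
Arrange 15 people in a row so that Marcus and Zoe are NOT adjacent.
Total - adjacent = 15! - (15-1)!×2 = 1307674368000 - 174356582400 = 1133317785600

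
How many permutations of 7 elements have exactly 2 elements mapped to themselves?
Choose the 2 fixed points C(7,2) = 21, derange the rest: !5 = Σ_{j=0}^{5} (-1)^j·5!/j! = 120 - 120 + 60 - 20 + 5 - 1 = 44. Product = 21 × 44 = 924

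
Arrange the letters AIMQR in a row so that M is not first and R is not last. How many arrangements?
By inclusion-exclusion: 5! - 2×(5-1)! + (5-2)! = 120 - 48 + 6 = 78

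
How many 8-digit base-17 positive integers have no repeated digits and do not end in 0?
Last digit: 16 nonzero choices. First digit: 15 (nonzero, ≠last). Middle 6: P(15,6) = 3603600. Total = 864864000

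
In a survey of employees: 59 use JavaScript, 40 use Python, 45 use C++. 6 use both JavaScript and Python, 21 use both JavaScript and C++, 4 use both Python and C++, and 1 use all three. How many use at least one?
|A∪B∪C| = 59+40+45-6-21-4+1 = 114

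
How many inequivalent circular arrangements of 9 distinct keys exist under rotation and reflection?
(9-1)!/2 = 40320/2 = 20160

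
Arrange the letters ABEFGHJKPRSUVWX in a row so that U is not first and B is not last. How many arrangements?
By inclusion-exclusion: 15! - 2×(15-1)! + (15-2)! = 1307674368000 - 174356582400 + 6227020800 = 1139544806400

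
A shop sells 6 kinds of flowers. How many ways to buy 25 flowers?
C(25+6-1, 6-1) = C(30, 5) = 142506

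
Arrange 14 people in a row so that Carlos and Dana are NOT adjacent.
Total - adjacent = 14! - (14-1)!×2 = 87178291200 - 12454041600 = 74724249600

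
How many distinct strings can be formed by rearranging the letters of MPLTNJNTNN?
10! / (1! × 1! × 1! × 4! × 1! × 2!) = 75600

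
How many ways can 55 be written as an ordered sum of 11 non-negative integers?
C(55+11-1, 11-1) = C(65, 10) = 179013799328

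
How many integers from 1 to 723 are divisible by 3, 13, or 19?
⌊723/3⌋+⌊723/13⌋+⌊723/19⌋ - ⌊723/39⌋-⌊723/57⌋-⌊723/247⌋ + ⌊723/741⌋ = 241+55+38 - 18-12-2 + 0 = 302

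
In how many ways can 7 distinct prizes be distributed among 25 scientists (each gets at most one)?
P(25,7) = 25!/(25-7)! = 2422728000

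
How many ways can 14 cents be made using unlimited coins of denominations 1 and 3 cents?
Coefficient of x^14 in 1/(1-x^1) · 1/(1-x^3). Use j coins of 3 for j = 0..⌊14/3⌋ = 4, the rest in 1s: 4 + 1 = 5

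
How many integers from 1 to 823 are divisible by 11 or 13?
⌊823/11⌋ + ⌊823/13⌋ - ⌊823/143⌋ = 74 + 63 - 5 = 132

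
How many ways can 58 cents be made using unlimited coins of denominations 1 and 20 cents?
Coefficient of x^58 in 1/(1-x^1) · 1/(1-x^20). Use j coins of 20 for j = 0..⌊58/20⌋ = 2, the rest in 1s: 2 + 1 = 3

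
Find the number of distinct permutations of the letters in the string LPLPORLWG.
9! / (1! × 1! × 3! × 1! × 1! × 2!) = 30240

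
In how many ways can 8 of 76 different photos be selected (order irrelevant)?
C(76,8) = 76!/(8!×68!) = 18855883575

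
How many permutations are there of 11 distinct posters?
11! = 39916800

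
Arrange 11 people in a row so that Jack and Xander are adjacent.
Treat as block: (11-1)! × 2! = 3628800 × 2 = 7257600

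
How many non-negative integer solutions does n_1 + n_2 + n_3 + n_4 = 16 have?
C(16+4-1, 4-1) = C(19, 3) = 969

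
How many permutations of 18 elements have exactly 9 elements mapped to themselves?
Choose the 9 fixed points C(18,9) = 48620, derange the rest: !9 = Σ_{j=0}^{9} (-1)^j·9!/j! = 362880 - 362880 + 181440 - 60480 + 15120 - 3024 + 504 - 72 + 9 - 1 = 133496. Product = 48620 × 133496 = 6490575520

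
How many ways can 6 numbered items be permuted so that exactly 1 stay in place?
Choose the 1 fixed point C(6,1) = 6, derange the rest: !5 = Σ_{j=0}^{5} (-1)^j·5!/j! = 120 - 120 + 60 - 20 + 5 - 1 = 44. Product = 6 × 44 = 264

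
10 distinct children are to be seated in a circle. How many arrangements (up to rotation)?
Circular: fix one position, arrange the rest. (10-1)! = 362880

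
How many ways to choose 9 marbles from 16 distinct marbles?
C(16,9) = 16!/(9!×7!) = 11440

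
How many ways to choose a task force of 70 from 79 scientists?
C(79,70) = 79!/(70!×9!) = 205811513765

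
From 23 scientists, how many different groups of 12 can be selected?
C(23,12) = 23!/(12!×11!) = 1352078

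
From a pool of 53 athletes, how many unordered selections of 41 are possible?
C(53,41) = 53!/(41!×12!) = 266783135710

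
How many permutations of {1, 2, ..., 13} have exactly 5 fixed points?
Choose the 5 fixed points C(13,5) = 1287, derange the rest: !8 = Σ_{j=0}^{8} (-1)^j·8!/j! = 40320 - 40320 + 20160 - 6720 + 1680 - 336 + 56 - 8 + 1 = 14833. Product = 1287 × 14833 = 19090071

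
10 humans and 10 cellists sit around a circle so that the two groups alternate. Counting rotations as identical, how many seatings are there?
Fix one of the humans: (10-1)! ways for the remaining humans, × 10! ways for the cellists = 362880 × 3628800 = 1316818944000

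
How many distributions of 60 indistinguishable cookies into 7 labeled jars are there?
C(60+7-1, 7-1) = C(66, 6) = 90858768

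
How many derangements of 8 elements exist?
!8 = Σ_{j=0}^{8} (-1)^j·8!/j! = 40320 - 40320 + 20160 - 6720 + 1680 - 336 + 56 - 8 + 1 = 14833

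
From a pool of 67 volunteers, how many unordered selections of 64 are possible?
C(67,64) = 67!/(64!×3!) = 47905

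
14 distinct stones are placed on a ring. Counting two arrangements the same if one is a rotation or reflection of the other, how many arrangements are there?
(14-1)!/2 = 6227020800/2 = 3113510400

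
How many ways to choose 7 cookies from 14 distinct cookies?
C(14,7) = 14!/(7!×7!) = 3432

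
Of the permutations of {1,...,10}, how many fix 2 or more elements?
Exactly j fixed points: C(10,j)·!(10-j); sum over j ≥ 2 (derangement numbers via !m = (m-1)·(!(m-1) + !(m-2)): !0..!8 = 1, 0, 1, 2, 9, 44, 265, 1854, 14833). Σ_{j=2}^{10} C(10,j)·!(10-j) = C(10,2)·!8 + C(10,3)·!7 + C(10,4)·!6 + C(10,5)·!5 + C(10,6)·!4 + C(10,7)·!3 + C(10,8)·!2 + C(10,9)·!1 + C(10,10)·!0 = 45·14833 + 120·1854 + 210·265 + 252·44 + 210·9 + 120·2 + 45·1 + 10·0 + 1·1 = 958879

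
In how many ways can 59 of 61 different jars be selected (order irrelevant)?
C(61,59) = 61!/(59!×2!) = 1830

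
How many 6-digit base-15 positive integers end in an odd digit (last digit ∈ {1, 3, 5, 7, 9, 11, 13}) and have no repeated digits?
Last∈{1,3,5,7,9,11,13}. Last=0: 0. Last nonzero: 7×13×P(13,4) = 1561560. Total = 1561560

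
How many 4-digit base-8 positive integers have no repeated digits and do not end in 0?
Last digit: 7 nonzero choices. First digit: 6 (nonzero, ≠last). Middle 2: P(6,2) = 30. Total = 1260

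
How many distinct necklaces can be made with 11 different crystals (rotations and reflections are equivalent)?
(11-1)!/2 = 3628800/2 = 1814400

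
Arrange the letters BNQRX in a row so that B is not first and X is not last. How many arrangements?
By inclusion-exclusion: 5! - 2×(5-1)! + (5-2)! = 120 - 48 + 6 = 78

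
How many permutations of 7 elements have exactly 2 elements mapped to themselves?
Choose the 2 fixed points C(7,2) = 21, derange the rest: !5 = Σ_{j=0}^{5} (-1)^j·5!/j! = 120 - 120 + 60 - 20 + 5 - 1 = 44. Product = 21 × 44 = 924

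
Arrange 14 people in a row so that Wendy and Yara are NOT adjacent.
Total - adjacent = 14! - (14-1)!×2 = 87178291200 - 12454041600 = 74724249600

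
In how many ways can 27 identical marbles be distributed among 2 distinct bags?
C(27+2-1, 2-1) = C(28, 1) = 28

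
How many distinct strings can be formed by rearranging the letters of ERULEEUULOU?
11! / (1! × 2! × 1! × 3! × 4!) = 138600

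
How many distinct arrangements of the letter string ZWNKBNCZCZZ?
11! / (1! × 1! × 2! × 1! × 2! × 4!) = 415800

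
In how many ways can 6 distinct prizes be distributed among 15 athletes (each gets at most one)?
P(15,6) = 15!/(15-6)! = 3603600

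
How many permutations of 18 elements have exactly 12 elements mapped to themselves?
Choose the 12 fixed points C(18,12) = 18564, derange the rest: !6 = Σ_{j=0}^{6} (-1)^j·6!/j! = 720 - 720 + 360 - 120 + 30 - 6 + 1 = 265. Product = 18564 × 265 = 4919460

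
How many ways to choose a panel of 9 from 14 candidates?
C(14,9) = 14!/(9!×5!) = 2002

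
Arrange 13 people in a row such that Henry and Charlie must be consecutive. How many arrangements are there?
Treat the 2 as one block: (13-2+1)! × 2! = 479001600 × 2 = 958003200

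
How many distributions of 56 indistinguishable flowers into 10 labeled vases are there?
C(56+10-1, 10-1) = C(65, 9) = 31966749880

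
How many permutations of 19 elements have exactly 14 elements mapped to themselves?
Choose the 14 fixed points C(19,14) = 11628, derange the rest: !5 = Σ_{j=0}^{5} (-1)^j·5!/j! = 120 - 120 + 60 - 20 + 5 - 1 = 44. Product = 11628 × 44 = 511632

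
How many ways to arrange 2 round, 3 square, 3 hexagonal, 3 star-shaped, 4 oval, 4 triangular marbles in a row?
19! / (2! × 3! × 3! × 3! × 4! × 4!) = 488864376000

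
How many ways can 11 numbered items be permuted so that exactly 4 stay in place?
Choose the 4 fixed points C(11,4) = 330, derange the rest: !7 = Σ_{j=0}^{7} (-1)^j·7!/j! = 5040 - 5040 + 2520 - 840 + 210 - 42 + 7 - 1 = 1854. Product = 330 × 1854 = 611820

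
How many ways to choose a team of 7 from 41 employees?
C(41,7) = 41!/(7!×34!) = 22481940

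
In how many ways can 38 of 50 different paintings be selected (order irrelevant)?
C(50,38) = 50!/(38!×12!) = 121399651100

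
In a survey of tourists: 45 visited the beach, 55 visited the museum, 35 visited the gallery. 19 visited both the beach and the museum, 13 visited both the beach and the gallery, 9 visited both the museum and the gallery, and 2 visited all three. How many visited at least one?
|A∪B∪C| = 45+55+35-19-13-9+2 = 96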